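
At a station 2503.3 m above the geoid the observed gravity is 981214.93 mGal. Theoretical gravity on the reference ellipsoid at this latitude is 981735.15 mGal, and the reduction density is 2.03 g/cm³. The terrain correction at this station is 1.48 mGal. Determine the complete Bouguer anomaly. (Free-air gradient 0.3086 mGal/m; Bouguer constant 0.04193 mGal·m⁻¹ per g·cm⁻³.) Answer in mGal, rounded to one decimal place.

Free-air correction = 0.3086 × 2503.3 = 772.52 mGal
Free-air anomaly = 981214.93 − 981735.15 + (772.52) = 252.30 mGal
Bouguer slab correction = 0.04193 × 2.03 × 2503.3 = 213.08 mGal
Simple Bouguer anomaly = 252.30 − (213.08) = 39.22 mGal
Complete Bouguer anomaly = 39.22 + 1.48 = 40.70 mGal

40.7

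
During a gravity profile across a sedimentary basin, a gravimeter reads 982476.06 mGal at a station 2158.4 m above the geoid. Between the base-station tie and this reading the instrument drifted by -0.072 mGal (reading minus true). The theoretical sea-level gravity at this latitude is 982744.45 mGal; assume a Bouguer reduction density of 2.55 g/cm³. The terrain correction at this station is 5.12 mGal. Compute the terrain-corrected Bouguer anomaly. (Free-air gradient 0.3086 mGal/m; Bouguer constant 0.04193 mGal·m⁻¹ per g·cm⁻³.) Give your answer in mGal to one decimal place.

Drift-corrected reading = 982476.06 − (-0.072) = 982476.132 mGal
Free-air correction = 0.3086 × 2158.4 = 666.08 mGal
Free-air anomaly = 982476.132 − 982744.45 + (666.08) = 397.762 mGal
Bouguer slab correction = 0.04193 × 2.55 × 2158.4 = 230.78 mGal
Simple Bouguer anomaly = 397.762 − (230.78) = 166.982 mGal
Complete Bouguer anomaly = 166.982 + 5.12 = 172.102 mGal

172.1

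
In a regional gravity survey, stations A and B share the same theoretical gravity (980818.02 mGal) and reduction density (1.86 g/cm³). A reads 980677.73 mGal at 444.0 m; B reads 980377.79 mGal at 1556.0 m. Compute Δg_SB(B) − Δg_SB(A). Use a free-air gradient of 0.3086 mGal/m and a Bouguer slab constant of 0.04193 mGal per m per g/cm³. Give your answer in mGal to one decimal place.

Δg_SB(A) = 980677.73 − 980818.02 + 0.3086×444.0 − 0.04193×1.86×444.0 = -37.90 mGal
Δg_SB(B) = 980377.79 − 980818.02 + 0.3086×1556.0 − 0.04193×1.86×1556.0 = -81.40 mGal
Difference = -81.40 − (-37.90) = -43.50 mGal

-43.5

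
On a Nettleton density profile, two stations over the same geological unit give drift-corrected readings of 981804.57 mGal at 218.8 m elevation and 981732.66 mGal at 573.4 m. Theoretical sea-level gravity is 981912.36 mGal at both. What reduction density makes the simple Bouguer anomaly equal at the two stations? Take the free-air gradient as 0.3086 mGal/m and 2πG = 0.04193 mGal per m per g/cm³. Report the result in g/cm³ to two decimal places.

2.52

Δg_obs = 981732.66 − 981804.57 = -71.91 mGal over Δh = 573.4 − 218.8 = 354.6 m
Equal Bouguer anomalies ⇒ Δg_obs + (0.3086 − 0.04193ρ)·Δh = 0
0.3086 − 0.04193ρ = −Δg_obs/Δh = 0.20279
ρ = (0.3086 − 0.20279) / 0.04193 = 2.52 g/cm³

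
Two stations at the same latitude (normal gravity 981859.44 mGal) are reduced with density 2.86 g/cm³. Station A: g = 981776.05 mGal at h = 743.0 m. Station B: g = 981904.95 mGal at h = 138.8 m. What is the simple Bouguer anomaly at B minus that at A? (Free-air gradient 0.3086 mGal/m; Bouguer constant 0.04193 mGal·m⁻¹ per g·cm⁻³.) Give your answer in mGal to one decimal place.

14.9

Δg_SB(A) = 981776.05 − 981859.44 + 0.3086×743.0 − 0.04193×2.86×743.0 = 56.80 mGal
Δg_SB(B) = 981904.95 − 981859.44 + 0.3086×138.8 − 0.04193×2.86×138.8 = 71.70 mGal
Difference = 71.70 − (56.80) = 14.90 mGal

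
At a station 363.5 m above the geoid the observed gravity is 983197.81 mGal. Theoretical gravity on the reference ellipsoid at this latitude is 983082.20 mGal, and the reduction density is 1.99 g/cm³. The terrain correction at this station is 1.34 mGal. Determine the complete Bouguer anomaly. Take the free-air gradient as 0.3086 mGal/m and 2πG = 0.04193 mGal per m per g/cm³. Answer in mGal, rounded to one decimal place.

198.8

Free-air correction = 0.3086 × 363.5 = 112.18 mGal
Free-air anomaly = 983197.81 − 983082.20 + (112.18) = 227.79 mGal
Bouguer slab correction = 0.04193 × 1.99 × 363.5 = 30.33 mGal
Simple Bouguer anomaly = 227.79 − (30.33) = 197.46 mGal
Complete Bouguer anomaly = 197.46 + 1.34 = 198.80 mGal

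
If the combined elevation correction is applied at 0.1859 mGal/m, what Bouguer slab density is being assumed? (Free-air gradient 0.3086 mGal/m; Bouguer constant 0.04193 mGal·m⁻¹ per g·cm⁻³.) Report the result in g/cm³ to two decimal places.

2.93

0.1859 = 0.3086 − 0.04193 × ρ
ρ = (0.3086 − 0.1859) / 0.04193 = 2.93 g/cm³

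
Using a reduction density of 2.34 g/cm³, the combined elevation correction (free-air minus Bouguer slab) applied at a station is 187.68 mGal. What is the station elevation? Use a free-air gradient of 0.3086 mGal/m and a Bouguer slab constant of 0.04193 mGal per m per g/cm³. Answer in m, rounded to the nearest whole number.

Combined gradient = 0.3086 − 0.04193 × 2.34 = 0.2104838 mGal/m
h = 187.68 / 0.2104838 = 891.66 m

892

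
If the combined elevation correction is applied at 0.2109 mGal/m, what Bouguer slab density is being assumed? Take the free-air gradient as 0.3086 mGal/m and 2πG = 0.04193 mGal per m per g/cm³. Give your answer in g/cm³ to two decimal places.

0.2109 = 0.3086 − 0.04193 × ρ
ρ = (0.3086 − 0.2109) / 0.04193 = 2.33 g/cm³

2.33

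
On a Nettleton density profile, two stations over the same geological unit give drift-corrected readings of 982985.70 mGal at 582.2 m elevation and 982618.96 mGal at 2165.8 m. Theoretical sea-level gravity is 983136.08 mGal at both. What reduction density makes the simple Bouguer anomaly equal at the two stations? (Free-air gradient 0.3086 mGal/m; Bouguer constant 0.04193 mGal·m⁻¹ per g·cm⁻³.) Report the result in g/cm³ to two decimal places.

Δg_obs = 982618.96 − 982985.70 = -366.74 mGal over Δh = 2165.8 − 582.2 = 1583.6 m
Equal Bouguer anomalies ⇒ Δg_obs + (0.3086 − 0.04193ρ)·Δh = 0
0.3086 − 0.04193ρ = −Δg_obs/Δh = 0.23159
ρ = (0.3086 − 0.23159) / 0.04193 = 1.84 g/cm³

1.84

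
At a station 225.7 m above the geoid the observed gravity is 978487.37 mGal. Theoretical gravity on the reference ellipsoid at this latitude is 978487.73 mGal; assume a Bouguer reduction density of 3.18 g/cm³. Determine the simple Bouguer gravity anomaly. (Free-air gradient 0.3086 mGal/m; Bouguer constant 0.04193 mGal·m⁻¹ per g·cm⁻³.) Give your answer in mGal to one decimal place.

39.2

Free-air correction = 0.3086 × 225.7 = 69.65 mGal
Free-air anomaly = 978487.37 − 978487.73 + (69.65) = 69.29 mGal
Bouguer slab correction = 0.04193 × 3.18 × 225.7 = 30.09 mGal
Simple Bouguer anomaly = 69.29 − (30.09) = 39.20 mGal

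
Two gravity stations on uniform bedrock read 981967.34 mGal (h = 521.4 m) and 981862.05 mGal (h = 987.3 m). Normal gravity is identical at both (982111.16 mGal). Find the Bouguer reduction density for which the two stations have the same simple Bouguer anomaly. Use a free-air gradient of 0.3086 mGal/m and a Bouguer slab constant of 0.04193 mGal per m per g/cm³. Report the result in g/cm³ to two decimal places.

Δg_obs = 981862.05 − 981967.34 = -105.29 mGal over Δh = 987.3 − 521.4 = 465.9 m
Equal Bouguer anomalies ⇒ Δg_obs + (0.3086 − 0.04193ρ)·Δh = 0
0.3086 − 0.04193ρ = −Δg_obs/Δh = 0.22599
ρ = (0.3086 − 0.22599) / 0.04193 = 1.97 g/cm³

1.97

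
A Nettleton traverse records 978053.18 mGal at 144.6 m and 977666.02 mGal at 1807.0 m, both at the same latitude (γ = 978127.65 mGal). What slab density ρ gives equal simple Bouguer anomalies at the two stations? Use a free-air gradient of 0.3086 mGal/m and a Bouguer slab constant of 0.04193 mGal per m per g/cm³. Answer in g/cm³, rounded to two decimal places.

1.81

Δg_obs = 977666.02 − 978053.18 = -387.16 mGal over Δh = 1807.0 − 144.6 = 1662.4 m
Equal Bouguer anomalies ⇒ Δg_obs + (0.3086 − 0.04193ρ)·Δh = 0
0.3086 − 0.04193ρ = −Δg_obs/Δh = 0.23289
ρ = (0.3086 − 0.23289) / 0.04193 = 1.81 g/cm³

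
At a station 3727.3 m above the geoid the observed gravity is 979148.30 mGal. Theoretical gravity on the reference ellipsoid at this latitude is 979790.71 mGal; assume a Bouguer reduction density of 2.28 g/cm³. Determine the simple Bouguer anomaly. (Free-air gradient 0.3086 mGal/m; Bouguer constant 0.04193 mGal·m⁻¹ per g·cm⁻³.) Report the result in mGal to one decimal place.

Free-air correction = 0.3086 × 3727.3 = 1150.24 mGal
Free-air anomaly = 979148.30 − 979790.71 + (1150.24) = 507.83 mGal
Bouguer slab correction = 0.04193 × 2.28 × 3727.3 = 356.33 mGal
Simple Bouguer anomaly = 507.83 − (356.33) = 151.50 mGal

151.5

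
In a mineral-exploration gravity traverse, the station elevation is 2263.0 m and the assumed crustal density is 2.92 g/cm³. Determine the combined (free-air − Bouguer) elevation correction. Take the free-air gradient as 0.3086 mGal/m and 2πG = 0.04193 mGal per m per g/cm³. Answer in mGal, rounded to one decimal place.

Combined gradient = 0.3086 − 0.04193 × 2.92 = 0.1861644 mGal/m
Combined elevation correction = 0.1861644 × 2263.0 = 421.3 mGal

421.3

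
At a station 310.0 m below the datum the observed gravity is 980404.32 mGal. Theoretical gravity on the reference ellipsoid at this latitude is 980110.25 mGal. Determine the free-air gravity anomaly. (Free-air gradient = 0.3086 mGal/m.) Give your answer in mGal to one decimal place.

Free-air correction = 0.3086 × -310.0 = -95.67 mGal
Free-air anomaly = 980404.32 − 980110.25 + (-95.67) = 198.40 mGal

198.4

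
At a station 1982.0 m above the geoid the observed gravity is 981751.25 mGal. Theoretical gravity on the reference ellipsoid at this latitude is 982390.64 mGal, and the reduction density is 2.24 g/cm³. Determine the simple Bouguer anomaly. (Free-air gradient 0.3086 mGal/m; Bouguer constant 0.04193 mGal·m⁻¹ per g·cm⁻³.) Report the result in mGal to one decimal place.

-213.9

Free-air correction = 0.3086 × 1982.0 = 611.65 mGal
Free-air anomaly = 981751.25 − 982390.64 + (611.65) = -27.74 mGal
Bouguer slab correction = 0.04193 × 2.24 × 1982.0 = 186.16 mGal
Simple Bouguer anomaly = -27.74 − (186.16) = -213.90 mGal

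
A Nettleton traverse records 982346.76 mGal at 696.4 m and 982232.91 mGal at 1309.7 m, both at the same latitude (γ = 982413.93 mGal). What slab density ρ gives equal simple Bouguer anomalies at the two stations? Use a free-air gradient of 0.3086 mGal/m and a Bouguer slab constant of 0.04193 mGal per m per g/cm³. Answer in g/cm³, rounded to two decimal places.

Δg_obs = 982232.91 − 982346.76 = -113.85 mGal over Δh = 1309.7 − 696.4 = 613.3 m
Equal Bouguer anomalies ⇒ Δg_obs + (0.3086 − 0.04193ρ)·Δh = 0
0.3086 − 0.04193ρ = −Δg_obs/Δh = 0.18564
ρ = (0.3086 − 0.18564) / 0.04193 = 2.93 g/cm³

2.93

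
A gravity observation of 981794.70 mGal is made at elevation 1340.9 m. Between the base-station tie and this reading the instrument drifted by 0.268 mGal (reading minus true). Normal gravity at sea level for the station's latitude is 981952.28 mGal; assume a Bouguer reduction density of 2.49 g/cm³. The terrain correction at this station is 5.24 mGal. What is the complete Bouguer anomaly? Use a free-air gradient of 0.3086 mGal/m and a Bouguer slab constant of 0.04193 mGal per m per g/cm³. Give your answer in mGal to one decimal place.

121.2

Drift-corrected reading = 981794.70 − (0.268) = 981794.432 mGal
Free-air correction = 0.3086 × 1340.9 = 413.80 mGal
Free-air anomaly = 981794.432 − 981952.28 + (413.80) = 255.952 mGal
Bouguer slab correction = 0.04193 × 2.49 × 1340.9 = 140.00 mGal
Simple Bouguer anomaly = 255.952 − (140.00) = 115.952 mGal
Complete Bouguer anomaly = 115.952 + 5.24 = 121.192 mGal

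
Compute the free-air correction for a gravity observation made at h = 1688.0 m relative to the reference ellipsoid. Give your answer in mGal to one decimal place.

Free-air correction = 0.3086 × 1688.0 = 520.9 mGal

520.9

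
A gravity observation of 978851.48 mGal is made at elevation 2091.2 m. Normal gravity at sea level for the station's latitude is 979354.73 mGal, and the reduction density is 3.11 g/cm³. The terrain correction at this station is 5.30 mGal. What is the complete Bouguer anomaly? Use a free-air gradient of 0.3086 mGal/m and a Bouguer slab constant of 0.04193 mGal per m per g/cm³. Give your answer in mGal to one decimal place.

-125.3

Free-air correction = 0.3086 × 2091.2 = 645.34 mGal
Free-air anomaly = 978851.48 − 979354.73 + (645.34) = 142.09 mGal
Bouguer slab correction = 0.04193 × 3.11 × 2091.2 = 272.70 mGal
Simple Bouguer anomaly = 142.09 − (272.70) = -130.61 mGal
Complete Bouguer anomaly = -130.61 + 5.30 = -125.31 mGal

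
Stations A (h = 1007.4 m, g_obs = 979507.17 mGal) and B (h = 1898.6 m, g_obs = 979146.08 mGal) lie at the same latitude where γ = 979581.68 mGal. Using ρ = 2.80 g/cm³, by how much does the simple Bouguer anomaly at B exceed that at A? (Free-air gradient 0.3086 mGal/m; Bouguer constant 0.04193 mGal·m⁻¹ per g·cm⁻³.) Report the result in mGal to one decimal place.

Δg_SB(A) = 979507.17 − 979581.68 + 0.3086×1007.4 − 0.04193×2.80×1007.4 = 118.10 mGal
Δg_SB(B) = 979146.08 − 979581.68 + 0.3086×1898.6 − 0.04193×2.80×1898.6 = -72.60 mGal
Difference = -72.60 − (118.10) = -190.70 mGal

-190.7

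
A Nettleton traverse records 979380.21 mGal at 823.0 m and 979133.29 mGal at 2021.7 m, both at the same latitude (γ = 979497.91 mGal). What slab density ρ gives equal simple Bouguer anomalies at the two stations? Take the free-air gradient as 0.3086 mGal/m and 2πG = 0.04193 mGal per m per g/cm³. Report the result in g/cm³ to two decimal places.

Δg_obs = 979133.29 − 979380.21 = -246.92 mGal over Δh = 2021.7 − 823.0 = 1198.7 m
Equal Bouguer anomalies ⇒ Δg_obs + (0.3086 − 0.04193ρ)·Δh = 0
0.3086 − 0.04193ρ = −Δg_obs/Δh = 0.20599
ρ = (0.3086 − 0.20599) / 0.04193 = 2.45 g/cm³

2.45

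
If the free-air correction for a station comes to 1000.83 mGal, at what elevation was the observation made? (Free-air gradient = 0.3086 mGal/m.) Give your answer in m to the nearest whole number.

h = 1000.83 / 0.3086 = 3243.13 m

3243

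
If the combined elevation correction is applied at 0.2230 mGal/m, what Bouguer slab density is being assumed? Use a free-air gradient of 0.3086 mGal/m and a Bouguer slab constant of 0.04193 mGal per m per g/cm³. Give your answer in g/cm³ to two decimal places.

2.04

0.2230 = 0.3086 − 0.04193 × ρ
ρ = (0.3086 − 0.2230) / 0.04193 = 2.04 g/cm³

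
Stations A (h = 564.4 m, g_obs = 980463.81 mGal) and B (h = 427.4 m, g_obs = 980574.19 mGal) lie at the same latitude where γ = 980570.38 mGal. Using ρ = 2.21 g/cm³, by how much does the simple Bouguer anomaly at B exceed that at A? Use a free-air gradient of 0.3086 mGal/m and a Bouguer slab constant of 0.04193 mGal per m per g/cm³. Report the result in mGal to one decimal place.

Δg_SB(A) = 980463.81 − 980570.38 + 0.3086×564.4 − 0.04193×2.21×564.4 = 15.30 mGal
Δg_SB(B) = 980574.19 − 980570.38 + 0.3086×427.4 − 0.04193×2.21×427.4 = 96.10 mGal
Difference = 96.10 − (15.30) = 80.80 mGal

80.8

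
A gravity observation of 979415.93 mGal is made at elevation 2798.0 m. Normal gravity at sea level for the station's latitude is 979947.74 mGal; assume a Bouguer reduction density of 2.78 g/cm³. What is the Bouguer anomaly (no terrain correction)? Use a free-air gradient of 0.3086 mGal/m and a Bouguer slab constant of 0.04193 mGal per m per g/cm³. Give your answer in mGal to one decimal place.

5.5

Free-air correction = 0.3086 × 2798.0 = 863.46 mGal
Free-air anomaly = 979415.93 − 979947.74 + (863.46) = 331.65 mGal
Bouguer slab correction = 0.04193 × 2.78 × 2798.0 = 326.15 mGal
Simple Bouguer anomaly = 331.65 − (326.15) = 5.50 mGal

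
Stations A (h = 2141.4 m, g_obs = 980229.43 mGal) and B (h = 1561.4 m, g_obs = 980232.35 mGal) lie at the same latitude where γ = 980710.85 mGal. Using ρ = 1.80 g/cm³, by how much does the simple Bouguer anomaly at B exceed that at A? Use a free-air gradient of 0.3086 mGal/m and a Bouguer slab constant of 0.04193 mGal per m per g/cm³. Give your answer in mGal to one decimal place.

Δg_SB(A) = 980229.43 − 980710.85 + 0.3086×2141.4 − 0.04193×1.80×2141.4 = 17.80 mGal
Δg_SB(B) = 980232.35 − 980710.85 + 0.3086×1561.4 − 0.04193×1.80×1561.4 = -114.50 mGal
Difference = -114.50 − (17.80) = -132.30 mGal

-132.3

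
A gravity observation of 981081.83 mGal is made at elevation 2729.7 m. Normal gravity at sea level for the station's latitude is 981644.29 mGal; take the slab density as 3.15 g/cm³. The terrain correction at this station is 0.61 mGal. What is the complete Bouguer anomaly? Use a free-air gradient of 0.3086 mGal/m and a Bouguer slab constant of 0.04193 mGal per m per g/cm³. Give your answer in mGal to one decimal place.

-80.0

Free-air correction = 0.3086 × 2729.7 = 842.39 mGal
Free-air anomaly = 981081.83 − 981644.29 + (842.39) = 279.93 mGal
Bouguer slab correction = 0.04193 × 3.15 × 2729.7 = 360.54 mGal
Simple Bouguer anomaly = 279.93 − (360.54) = -80.61 mGal
Complete Bouguer anomaly = -80.61 + 0.61 = -80.00 mGal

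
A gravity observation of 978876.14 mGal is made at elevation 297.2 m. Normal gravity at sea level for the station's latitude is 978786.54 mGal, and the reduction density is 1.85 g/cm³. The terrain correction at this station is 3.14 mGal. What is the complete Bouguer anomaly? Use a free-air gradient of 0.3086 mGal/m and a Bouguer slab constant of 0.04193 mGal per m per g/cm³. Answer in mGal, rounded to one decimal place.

Free-air correction = 0.3086 × 297.2 = 91.72 mGal
Free-air anomaly = 978876.14 − 978786.54 + (91.72) = 181.32 mGal
Bouguer slab correction = 0.04193 × 1.85 × 297.2 = 23.05 mGal
Simple Bouguer anomaly = 181.32 − (23.05) = 158.27 mGal
Complete Bouguer anomaly = 158.27 + 3.14 = 161.41 mGal

161.4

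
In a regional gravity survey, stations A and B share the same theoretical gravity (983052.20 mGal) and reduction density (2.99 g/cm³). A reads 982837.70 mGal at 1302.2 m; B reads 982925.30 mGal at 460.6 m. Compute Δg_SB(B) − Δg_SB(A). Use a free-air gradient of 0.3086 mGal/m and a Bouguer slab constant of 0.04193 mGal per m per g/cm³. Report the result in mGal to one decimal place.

Δg_SB(A) = 982837.70 − 983052.20 + 0.3086×1302.2 − 0.04193×2.99×1302.2 = 24.10 mGal
Δg_SB(B) = 982925.30 − 983052.20 + 0.3086×460.6 − 0.04193×2.99×460.6 = -42.50 mGal
Difference = -42.50 − (24.10) = -66.60 mGal

-66.6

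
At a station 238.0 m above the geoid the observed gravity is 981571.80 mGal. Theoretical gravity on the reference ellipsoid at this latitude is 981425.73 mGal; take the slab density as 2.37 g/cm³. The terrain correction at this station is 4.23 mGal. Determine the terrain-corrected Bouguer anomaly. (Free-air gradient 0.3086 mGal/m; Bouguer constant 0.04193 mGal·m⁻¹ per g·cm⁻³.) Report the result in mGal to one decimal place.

Free-air correction = 0.3086 × 238.0 = 73.45 mGal
Free-air anomaly = 981571.80 − 981425.73 + (73.45) = 219.52 mGal
Bouguer slab correction = 0.04193 × 2.37 × 238.0 = 23.65 mGal
Simple Bouguer anomaly = 219.52 − (23.65) = 195.87 mGal
Complete Bouguer anomaly = 195.87 + 4.23 = 200.10 mGal

200.1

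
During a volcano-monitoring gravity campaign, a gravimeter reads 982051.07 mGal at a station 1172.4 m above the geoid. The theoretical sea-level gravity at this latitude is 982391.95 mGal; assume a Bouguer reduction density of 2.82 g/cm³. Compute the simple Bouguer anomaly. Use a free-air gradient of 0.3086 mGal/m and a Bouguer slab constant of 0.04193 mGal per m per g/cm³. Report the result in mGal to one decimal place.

Free-air correction = 0.3086 × 1172.4 = 361.80 mGal
Free-air anomaly = 982051.07 − 982391.95 + (361.80) = 20.92 mGal
Bouguer slab correction = 0.04193 × 2.82 × 1172.4 = 138.63 mGal
Simple Bouguer anomaly = 20.92 − (138.63) = -117.71 mGal

-117.7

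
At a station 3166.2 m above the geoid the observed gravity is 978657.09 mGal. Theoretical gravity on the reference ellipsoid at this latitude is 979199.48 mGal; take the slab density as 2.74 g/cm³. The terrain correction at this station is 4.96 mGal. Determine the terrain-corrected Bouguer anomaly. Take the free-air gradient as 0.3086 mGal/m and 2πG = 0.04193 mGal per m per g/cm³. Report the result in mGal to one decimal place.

Free-air correction = 0.3086 × 3166.2 = 977.09 mGal
Free-air anomaly = 978657.09 − 979199.48 + (977.09) = 434.70 mGal
Bouguer slab correction = 0.04193 × 2.74 × 3166.2 = 363.76 mGal
Simple Bouguer anomaly = 434.70 − (363.76) = 70.94 mGal
Complete Bouguer anomaly = 70.94 + 4.96 = 75.90 mGal

75.9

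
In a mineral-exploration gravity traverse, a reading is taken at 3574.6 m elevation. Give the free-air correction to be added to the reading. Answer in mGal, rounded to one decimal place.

Free-air correction = 0.3086 × 3574.6 = 1103.1 mGal

1103.1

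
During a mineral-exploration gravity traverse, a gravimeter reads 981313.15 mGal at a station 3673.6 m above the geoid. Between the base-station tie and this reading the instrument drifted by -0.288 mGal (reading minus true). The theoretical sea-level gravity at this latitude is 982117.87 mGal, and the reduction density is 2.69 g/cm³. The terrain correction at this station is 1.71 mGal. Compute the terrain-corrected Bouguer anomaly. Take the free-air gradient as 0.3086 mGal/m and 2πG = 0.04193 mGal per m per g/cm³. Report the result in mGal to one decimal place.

-83.4

Drift-corrected reading = 981313.15 − (-0.288) = 981313.438 mGal
Free-air correction = 0.3086 × 3673.6 = 1133.67 mGal
Free-air anomaly = 981313.438 − 982117.87 + (1133.67) = 329.238 mGal
Bouguer slab correction = 0.04193 × 2.69 × 3673.6 = 414.35 mGal
Simple Bouguer anomaly = 329.238 − (414.35) = -85.112 mGal
Complete Bouguer anomaly = -85.112 + 1.71 = -83.402 mGal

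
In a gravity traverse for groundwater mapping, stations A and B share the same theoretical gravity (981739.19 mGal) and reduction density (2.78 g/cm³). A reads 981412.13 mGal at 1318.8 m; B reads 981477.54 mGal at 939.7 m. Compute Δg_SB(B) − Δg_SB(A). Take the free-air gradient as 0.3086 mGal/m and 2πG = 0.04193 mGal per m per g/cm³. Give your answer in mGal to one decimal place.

Δg_SB(A) = 981412.13 − 981739.19 + 0.3086×1318.8 − 0.04193×2.78×1318.8 = -73.80 mGal
Δg_SB(B) = 981477.54 − 981739.19 + 0.3086×939.7 − 0.04193×2.78×939.7 = -81.20 mGal
Difference = -81.20 − (-73.80) = -7.40 mGal

-7.4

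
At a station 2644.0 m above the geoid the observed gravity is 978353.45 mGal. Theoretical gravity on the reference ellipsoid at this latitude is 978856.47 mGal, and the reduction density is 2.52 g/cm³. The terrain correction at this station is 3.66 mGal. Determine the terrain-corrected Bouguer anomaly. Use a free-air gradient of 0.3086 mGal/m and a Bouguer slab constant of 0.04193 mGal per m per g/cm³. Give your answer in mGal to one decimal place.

Free-air correction = 0.3086 × 2644.0 = 815.94 mGal
Free-air anomaly = 978353.45 − 978856.47 + (815.94) = 312.92 mGal
Bouguer slab correction = 0.04193 × 2.52 × 2644.0 = 279.37 mGal
Simple Bouguer anomaly = 312.92 − (279.37) = 33.55 mGal
Complete Bouguer anomaly = 33.55 + 3.66 = 37.21 mGal

37.2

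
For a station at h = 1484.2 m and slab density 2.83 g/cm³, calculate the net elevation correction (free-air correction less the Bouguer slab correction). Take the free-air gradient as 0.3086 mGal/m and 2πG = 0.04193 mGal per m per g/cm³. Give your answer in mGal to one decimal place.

281.9

Combined gradient = 0.3086 − 0.04193 × 2.83 = 0.1899381 mGal/m
Combined elevation correction = 0.1899381 × 1484.2 = 281.9 mGal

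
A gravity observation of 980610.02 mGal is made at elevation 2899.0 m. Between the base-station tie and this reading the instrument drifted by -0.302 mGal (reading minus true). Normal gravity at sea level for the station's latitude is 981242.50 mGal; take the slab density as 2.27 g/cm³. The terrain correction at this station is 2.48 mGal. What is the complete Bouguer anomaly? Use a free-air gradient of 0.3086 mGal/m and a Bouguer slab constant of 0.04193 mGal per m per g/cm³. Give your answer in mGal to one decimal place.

Drift-corrected reading = 980610.02 − (-0.302) = 980610.322 mGal
Free-air correction = 0.3086 × 2899.0 = 894.63 mGal
Free-air anomaly = 980610.322 − 981242.50 + (894.63) = 262.452 mGal
Bouguer slab correction = 0.04193 × 2.27 × 2899.0 = 275.93 mGal
Simple Bouguer anomaly = 262.452 − (275.93) = -13.478 mGal
Complete Bouguer anomaly = -13.478 + 2.48 = -10.998 mGal

-11.0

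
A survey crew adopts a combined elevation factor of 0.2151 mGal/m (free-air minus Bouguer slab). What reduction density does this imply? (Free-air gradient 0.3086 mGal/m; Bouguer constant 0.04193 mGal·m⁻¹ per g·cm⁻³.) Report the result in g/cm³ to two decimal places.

2.23

0.2151 = 0.3086 − 0.04193 × ρ
ρ = (0.3086 − 0.2151) / 0.04193 = 2.23 g/cm³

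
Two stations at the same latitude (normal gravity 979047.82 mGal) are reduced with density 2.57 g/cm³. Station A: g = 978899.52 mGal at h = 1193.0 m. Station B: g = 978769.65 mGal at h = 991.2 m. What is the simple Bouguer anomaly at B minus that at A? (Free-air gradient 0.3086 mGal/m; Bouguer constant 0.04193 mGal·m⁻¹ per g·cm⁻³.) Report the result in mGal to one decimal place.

Δg_SB(A) = 978899.52 − 979047.82 + 0.3086×1193.0 − 0.04193×2.57×1193.0 = 91.30 mGal
Δg_SB(B) = 978769.65 − 979047.82 + 0.3086×991.2 − 0.04193×2.57×991.2 = -79.10 mGal
Difference = -79.10 − (91.30) = -170.40 mGal

-170.4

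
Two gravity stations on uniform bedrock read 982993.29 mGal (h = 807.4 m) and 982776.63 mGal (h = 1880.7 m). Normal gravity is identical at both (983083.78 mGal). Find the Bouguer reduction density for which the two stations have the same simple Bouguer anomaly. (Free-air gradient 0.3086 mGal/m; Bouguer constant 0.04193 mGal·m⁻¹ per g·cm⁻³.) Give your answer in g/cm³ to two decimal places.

2.55

Δg_obs = 982776.63 − 982993.29 = -216.66 mGal over Δh = 1880.7 − 807.4 = 1073.3 m
Equal Bouguer anomalies ⇒ Δg_obs + (0.3086 − 0.04193ρ)·Δh = 0
0.3086 − 0.04193ρ = −Δg_obs/Δh = 0.20186
ρ = (0.3086 − 0.20186) / 0.04193 = 2.55 g/cm³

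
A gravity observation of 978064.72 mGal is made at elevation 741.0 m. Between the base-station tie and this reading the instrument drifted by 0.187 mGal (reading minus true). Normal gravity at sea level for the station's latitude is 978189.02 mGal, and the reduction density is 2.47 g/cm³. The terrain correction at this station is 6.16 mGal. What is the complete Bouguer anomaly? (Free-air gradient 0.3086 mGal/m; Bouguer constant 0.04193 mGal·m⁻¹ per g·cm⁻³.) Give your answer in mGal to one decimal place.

Drift-corrected reading = 978064.72 − (0.187) = 978064.533 mGal
Free-air correction = 0.3086 × 741.0 = 228.67 mGal
Free-air anomaly = 978064.533 − 978189.02 + (228.67) = 104.183 mGal
Bouguer slab correction = 0.04193 × 2.47 × 741.0 = 76.74 mGal
Simple Bouguer anomaly = 104.183 − (76.74) = 27.443 mGal
Complete Bouguer anomaly = 27.443 + 6.16 = 33.603 mGal

33.6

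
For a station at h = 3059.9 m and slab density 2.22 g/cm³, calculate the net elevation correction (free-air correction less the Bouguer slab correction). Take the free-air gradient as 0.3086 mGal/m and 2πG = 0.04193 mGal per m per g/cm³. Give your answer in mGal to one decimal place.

Combined gradient = 0.3086 − 0.04193 × 2.22 = 0.2155154 mGal/m
Combined elevation correction = 0.2155154 × 3059.9 = 659.5 mGal

659.5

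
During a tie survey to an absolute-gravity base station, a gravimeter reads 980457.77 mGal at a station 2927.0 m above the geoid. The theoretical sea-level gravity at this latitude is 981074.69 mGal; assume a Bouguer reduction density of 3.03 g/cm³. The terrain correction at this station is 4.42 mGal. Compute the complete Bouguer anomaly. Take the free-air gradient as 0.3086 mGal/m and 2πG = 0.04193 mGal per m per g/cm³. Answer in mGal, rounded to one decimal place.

-81.1

Free-air correction = 0.3086 × 2927.0 = 903.27 mGal
Free-air anomaly = 980457.77 − 981074.69 + (903.27) = 286.35 mGal
Bouguer slab correction = 0.04193 × 3.03 × 2927.0 = 371.87 mGal
Simple Bouguer anomaly = 286.35 − (371.87) = -85.52 mGal
Complete Bouguer anomaly = -85.52 + 4.42 = -81.10 mGal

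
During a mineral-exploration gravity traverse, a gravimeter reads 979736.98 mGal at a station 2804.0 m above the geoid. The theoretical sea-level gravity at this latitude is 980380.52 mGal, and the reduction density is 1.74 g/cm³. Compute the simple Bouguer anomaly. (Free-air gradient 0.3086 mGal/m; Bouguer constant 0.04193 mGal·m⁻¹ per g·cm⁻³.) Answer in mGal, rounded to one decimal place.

17.2

Free-air correction = 0.3086 × 2804.0 = 865.31 mGal
Free-air anomaly = 979736.98 − 980380.52 + (865.31) = 221.77 mGal
Bouguer slab correction = 0.04193 × 1.74 × 2804.0 = 204.57 mGal
Simple Bouguer anomaly = 221.77 − (204.57) = 17.20 mGal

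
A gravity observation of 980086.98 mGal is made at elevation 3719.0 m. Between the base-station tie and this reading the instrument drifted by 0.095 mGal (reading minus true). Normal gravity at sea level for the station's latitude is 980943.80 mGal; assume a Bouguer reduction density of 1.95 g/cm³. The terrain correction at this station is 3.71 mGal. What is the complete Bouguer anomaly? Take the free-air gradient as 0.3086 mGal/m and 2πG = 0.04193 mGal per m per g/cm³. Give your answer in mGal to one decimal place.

-9.6

Drift-corrected reading = 980086.98 − (0.095) = 980086.885 mGal
Free-air correction = 0.3086 × 3719.0 = 1147.68 mGal
Free-air anomaly = 980086.885 − 980943.80 + (1147.68) = 290.765 mGal
Bouguer slab correction = 0.04193 × 1.95 × 3719.0 = 304.08 mGal
Simple Bouguer anomaly = 290.765 − (304.08) = -13.315 mGal
Complete Bouguer anomaly = -13.315 + 3.71 = -9.605 mGal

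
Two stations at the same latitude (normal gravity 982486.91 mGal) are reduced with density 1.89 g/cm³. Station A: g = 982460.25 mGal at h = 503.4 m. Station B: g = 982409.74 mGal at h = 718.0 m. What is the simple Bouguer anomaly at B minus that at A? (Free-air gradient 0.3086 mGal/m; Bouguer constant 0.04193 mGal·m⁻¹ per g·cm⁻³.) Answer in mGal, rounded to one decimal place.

-1.3

Δg_SB(A) = 982460.25 − 982486.91 + 0.3086×503.4 − 0.04193×1.89×503.4 = 88.80 mGal
Δg_SB(B) = 982409.74 − 982486.91 + 0.3086×718.0 − 0.04193×1.89×718.0 = 87.50 mGal
Difference = 87.50 − (88.80) = -1.30 mGal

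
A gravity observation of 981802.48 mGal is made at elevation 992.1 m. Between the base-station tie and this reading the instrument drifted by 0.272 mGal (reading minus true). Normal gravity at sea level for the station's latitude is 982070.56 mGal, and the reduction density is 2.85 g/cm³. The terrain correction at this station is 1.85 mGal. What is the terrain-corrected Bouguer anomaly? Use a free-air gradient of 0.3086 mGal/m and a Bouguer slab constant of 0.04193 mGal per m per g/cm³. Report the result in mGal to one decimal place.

Drift-corrected reading = 981802.48 − (0.272) = 981802.208 mGal
Free-air correction = 0.3086 × 992.1 = 306.16 mGal
Free-air anomaly = 981802.208 − 982070.56 + (306.16) = 37.808 mGal
Bouguer slab correction = 0.04193 × 2.85 × 992.1 = 118.56 mGal
Simple Bouguer anomaly = 37.808 − (118.56) = -80.752 mGal
Complete Bouguer anomaly = -80.752 + 1.85 = -78.902 mGal

-78.9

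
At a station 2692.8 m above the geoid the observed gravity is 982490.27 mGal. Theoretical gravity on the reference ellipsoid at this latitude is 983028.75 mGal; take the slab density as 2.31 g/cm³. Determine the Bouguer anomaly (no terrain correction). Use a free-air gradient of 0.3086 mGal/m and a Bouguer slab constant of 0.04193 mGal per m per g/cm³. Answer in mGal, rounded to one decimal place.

Free-air correction = 0.3086 × 2692.8 = 831.00 mGal
Free-air anomaly = 982490.27 − 983028.75 + (831.00) = 292.52 mGal
Bouguer slab correction = 0.04193 × 2.31 × 2692.8 = 260.82 mGal
Simple Bouguer anomaly = 292.52 − (260.82) = 31.70 mGal

31.7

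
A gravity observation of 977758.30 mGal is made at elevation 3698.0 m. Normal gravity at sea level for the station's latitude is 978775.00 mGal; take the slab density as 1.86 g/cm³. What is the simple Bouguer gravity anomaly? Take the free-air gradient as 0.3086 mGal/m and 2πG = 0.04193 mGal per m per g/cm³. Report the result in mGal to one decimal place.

Free-air correction = 0.3086 × 3698.0 = 1141.20 mGal
Free-air anomaly = 977758.30 − 978775.00 + (1141.20) = 124.50 mGal
Bouguer slab correction = 0.04193 × 1.86 × 3698.0 = 288.41 mGal
Simple Bouguer anomaly = 124.50 − (288.41) = -163.91 mGal

-163.9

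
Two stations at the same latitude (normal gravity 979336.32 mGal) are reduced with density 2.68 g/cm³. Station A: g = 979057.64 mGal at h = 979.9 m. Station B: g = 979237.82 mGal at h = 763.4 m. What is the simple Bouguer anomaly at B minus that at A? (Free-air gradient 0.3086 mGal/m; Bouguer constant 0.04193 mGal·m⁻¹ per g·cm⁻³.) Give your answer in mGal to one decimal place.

137.7

Δg_SB(A) = 979057.64 − 979336.32 + 0.3086×979.9 − 0.04193×2.68×979.9 = -86.40 mGal
Δg_SB(B) = 979237.82 − 979336.32 + 0.3086×763.4 − 0.04193×2.68×763.4 = 51.30 mGal
Difference = 51.30 − (-86.40) = 137.70 mGal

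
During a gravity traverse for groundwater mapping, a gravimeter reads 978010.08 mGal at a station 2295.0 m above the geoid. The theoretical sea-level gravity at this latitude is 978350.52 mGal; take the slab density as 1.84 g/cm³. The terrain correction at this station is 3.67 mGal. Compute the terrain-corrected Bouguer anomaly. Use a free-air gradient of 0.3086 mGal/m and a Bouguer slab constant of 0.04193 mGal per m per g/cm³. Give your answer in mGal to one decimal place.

194.4

Free-air correction = 0.3086 × 2295.0 = 708.24 mGal
Free-air anomaly = 978010.08 − 978350.52 + (708.24) = 367.80 mGal
Bouguer slab correction = 0.04193 × 1.84 × 2295.0 = 177.06 mGal
Simple Bouguer anomaly = 367.80 − (177.06) = 190.74 mGal
Complete Bouguer anomaly = 190.74 + 3.67 = 194.41 mGal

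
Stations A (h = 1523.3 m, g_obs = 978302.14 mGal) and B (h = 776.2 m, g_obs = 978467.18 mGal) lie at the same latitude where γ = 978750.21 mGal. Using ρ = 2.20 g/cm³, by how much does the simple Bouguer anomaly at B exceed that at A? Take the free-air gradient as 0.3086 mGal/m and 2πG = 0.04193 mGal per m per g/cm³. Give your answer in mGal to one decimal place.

3.4

Δg_SB(A) = 978302.14 − 978750.21 + 0.3086×1523.3 − 0.04193×2.20×1523.3 = -118.50 mGal
Δg_SB(B) = 978467.18 − 978750.21 + 0.3086×776.2 − 0.04193×2.20×776.2 = -115.10 mGal
Difference = -115.10 − (-118.50) = 3.40 mGal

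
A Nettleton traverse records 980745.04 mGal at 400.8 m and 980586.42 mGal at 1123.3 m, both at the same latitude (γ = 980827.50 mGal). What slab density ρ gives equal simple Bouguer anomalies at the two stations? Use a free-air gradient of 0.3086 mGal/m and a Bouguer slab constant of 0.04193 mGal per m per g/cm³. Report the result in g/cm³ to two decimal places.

Δg_obs = 980586.42 − 980745.04 = -158.62 mGal over Δh = 1123.3 − 400.8 = 722.5 m
Equal Bouguer anomalies ⇒ Δg_obs + (0.3086 − 0.04193ρ)·Δh = 0
0.3086 − 0.04193ρ = −Δg_obs/Δh = 0.21954
ρ = (0.3086 − 0.21954) / 0.04193 = 2.12 g/cm³

2.12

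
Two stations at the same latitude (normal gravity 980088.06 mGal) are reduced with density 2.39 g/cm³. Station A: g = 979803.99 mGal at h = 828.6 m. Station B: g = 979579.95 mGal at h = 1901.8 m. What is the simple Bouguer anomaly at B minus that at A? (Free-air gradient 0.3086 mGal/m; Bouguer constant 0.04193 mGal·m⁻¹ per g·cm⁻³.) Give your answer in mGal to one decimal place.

Δg_SB(A) = 979803.99 − 980088.06 + 0.3086×828.6 − 0.04193×2.39×828.6 = -111.40 mGal
Δg_SB(B) = 979579.95 − 980088.06 + 0.3086×1901.8 − 0.04193×2.39×1901.8 = -111.80 mGal
Difference = -111.80 − (-111.40) = -0.40 mGal

-0.4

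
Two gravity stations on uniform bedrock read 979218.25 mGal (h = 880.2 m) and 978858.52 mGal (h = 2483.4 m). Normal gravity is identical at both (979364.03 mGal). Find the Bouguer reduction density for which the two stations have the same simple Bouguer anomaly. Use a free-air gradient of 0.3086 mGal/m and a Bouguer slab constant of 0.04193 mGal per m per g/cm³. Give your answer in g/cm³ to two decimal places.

Δg_obs = 978858.52 − 979218.25 = -359.73 mGal over Δh = 2483.4 − 880.2 = 1603.2 m
Equal Bouguer anomalies ⇒ Δg_obs + (0.3086 − 0.04193ρ)·Δh = 0
0.3086 − 0.04193ρ = −Δg_obs/Δh = 0.22438
ρ = (0.3086 − 0.22438) / 0.04193 = 2.01 g/cm³

2.01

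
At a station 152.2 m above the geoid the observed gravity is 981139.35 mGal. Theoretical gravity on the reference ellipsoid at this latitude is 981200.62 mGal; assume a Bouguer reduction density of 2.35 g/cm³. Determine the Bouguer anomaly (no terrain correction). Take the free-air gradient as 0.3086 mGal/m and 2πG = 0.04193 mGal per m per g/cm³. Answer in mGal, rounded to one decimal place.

-29.3

Free-air correction = 0.3086 × 152.2 = 46.97 mGal
Free-air anomaly = 981139.35 − 981200.62 + (46.97) = -14.30 mGal
Bouguer slab correction = 0.04193 × 2.35 × 152.2 = 15.00 mGal
Simple Bouguer anomaly = -14.30 − (15.00) = -29.30 mGal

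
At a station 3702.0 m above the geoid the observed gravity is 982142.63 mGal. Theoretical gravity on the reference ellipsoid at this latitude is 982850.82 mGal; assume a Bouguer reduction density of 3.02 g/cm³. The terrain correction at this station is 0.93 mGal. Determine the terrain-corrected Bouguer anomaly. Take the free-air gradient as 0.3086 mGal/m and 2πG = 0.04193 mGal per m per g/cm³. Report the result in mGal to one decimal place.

-33.6

Free-air correction = 0.3086 × 3702.0 = 1142.44 mGal
Free-air anomaly = 982142.63 − 982850.82 + (1142.44) = 434.25 mGal
Bouguer slab correction = 0.04193 × 3.02 × 3702.0 = 468.78 mGal
Simple Bouguer anomaly = 434.25 − (468.78) = -34.53 mGal
Complete Bouguer anomaly = -34.53 + 0.93 = -33.60 mGal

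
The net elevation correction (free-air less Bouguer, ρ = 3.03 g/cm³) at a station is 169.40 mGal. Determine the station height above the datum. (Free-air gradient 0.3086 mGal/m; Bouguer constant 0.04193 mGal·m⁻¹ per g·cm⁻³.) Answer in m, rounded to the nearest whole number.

933

Combined gradient = 0.3086 − 0.04193 × 3.03 = 0.1815521 mGal/m
h = 169.40 / 0.1815521 = 933.07 m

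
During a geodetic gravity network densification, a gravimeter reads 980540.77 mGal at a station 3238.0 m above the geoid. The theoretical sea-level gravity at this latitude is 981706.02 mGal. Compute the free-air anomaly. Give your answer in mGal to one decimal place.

Free-air correction = 0.3086 × 3238.0 = 999.25 mGal
Free-air anomaly = 980540.77 − 981706.02 + (999.25) = -166.00 mGal

-166.0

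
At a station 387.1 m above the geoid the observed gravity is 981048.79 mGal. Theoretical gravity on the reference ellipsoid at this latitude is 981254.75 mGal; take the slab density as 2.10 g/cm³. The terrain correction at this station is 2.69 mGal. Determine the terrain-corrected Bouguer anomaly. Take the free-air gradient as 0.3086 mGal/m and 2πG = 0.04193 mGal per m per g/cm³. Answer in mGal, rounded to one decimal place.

Free-air correction = 0.3086 × 387.1 = 119.46 mGal
Free-air anomaly = 981048.79 − 981254.75 + (119.46) = -86.50 mGal
Bouguer slab correction = 0.04193 × 2.10 × 387.1 = 34.09 mGal
Simple Bouguer anomaly = -86.50 − (34.09) = -120.59 mGal
Complete Bouguer anomaly = -120.59 + 2.69 = -117.90 mGal

-117.9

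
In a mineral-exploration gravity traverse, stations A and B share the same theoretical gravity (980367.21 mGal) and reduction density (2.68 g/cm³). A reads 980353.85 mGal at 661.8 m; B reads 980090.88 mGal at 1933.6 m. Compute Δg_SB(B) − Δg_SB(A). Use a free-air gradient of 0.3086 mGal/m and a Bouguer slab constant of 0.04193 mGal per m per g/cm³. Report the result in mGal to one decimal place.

Δg_SB(A) = 980353.85 − 980367.21 + 0.3086×661.8 − 0.04193×2.68×661.8 = 116.50 mGal
Δg_SB(B) = 980090.88 − 980367.21 + 0.3086×1933.6 − 0.04193×2.68×1933.6 = 103.10 mGal
Difference = 103.10 − (116.50) = -13.40 mGal

-13.4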